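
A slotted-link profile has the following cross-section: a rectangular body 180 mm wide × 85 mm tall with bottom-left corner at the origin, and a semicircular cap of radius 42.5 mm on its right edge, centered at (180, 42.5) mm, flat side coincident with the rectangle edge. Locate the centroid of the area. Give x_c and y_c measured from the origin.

x_c = 106.90 mm, y_c = 42.50 mm

rectangular body: A = 180 × 85 = 15300.00, centroid at (90.00, 42.50).
semicircular end: A = ½π·42.5² = 2837.25, centroid at (198.04, 42.50).
ΣA = 18137.25 mm²
ΣAx_c = (15300.00)(90.00) + (2837.25)(198.04) = 1938882.24 mm³
ΣAy_c = (15300.00)(42.50) + (2837.25)(42.50) = 770833.16 mm³
x_c = 1938882.24 / 18137.25 = 106.90 mm
y_c = 770833.16 / 18137.25 = 42.50 mm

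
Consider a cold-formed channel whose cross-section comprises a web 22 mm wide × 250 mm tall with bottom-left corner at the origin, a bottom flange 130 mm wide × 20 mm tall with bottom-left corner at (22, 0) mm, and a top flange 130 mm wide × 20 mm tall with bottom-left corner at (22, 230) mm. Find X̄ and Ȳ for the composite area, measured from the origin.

web: A = 22 × 250 = 5500.00, centroid at (11.00, 125.00).
bottom flange: A = 130 × 20 = 2600.00, centroid at (87.00, 10.00).
top flange: A = 130 × 20 = 2600.00, centroid at (87.00, 240.00).
ΣA = 10700.00 mm², ΣAX̄ = 512900.00 mm³, ΣAȲ = 1337500.00 mm³.
X̄ = 512900.00/10700.00 = 47.93 mm; Ȳ = 1337500.00/10700.00 = 125.00 mm.

X̄ = 47.93 mm, Ȳ = 125.00 mm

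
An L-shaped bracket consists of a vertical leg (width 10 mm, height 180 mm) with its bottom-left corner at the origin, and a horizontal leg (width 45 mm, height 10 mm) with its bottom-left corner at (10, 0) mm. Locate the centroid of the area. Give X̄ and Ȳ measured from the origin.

vertical leg: A = 10 × 180 = 1800.00, centroid at (5.00, 90.00).
horizontal leg: A = 45 × 10 = 450.00, centroid at (32.50, 5.00).
ΣA = 2250.00 mm²
ΣAX̄ = (1800.00)(5.00) + (450.00)(32.50) = 23625.00 mm³
ΣAȲ = (1800.00)(90.00) + (450.00)(5.00) = 164250.00 mm³
X̄ = 23625.00 / 2250.00 = 10.50 mm
Ȳ = 164250.00 / 2250.00 = 73.00 mm

X̄ = 10.50 mm, Ȳ = 73.00 mm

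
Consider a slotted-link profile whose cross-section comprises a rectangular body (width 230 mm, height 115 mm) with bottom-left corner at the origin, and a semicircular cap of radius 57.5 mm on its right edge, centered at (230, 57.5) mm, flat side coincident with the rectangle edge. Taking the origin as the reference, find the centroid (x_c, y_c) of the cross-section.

rectangular body: A = 230 × 115 = 26450.00, centroid at (115.00, 57.50).
semicircular end: A = ½π·57.5² = 5193.45, centroid at (254.40, 57.50).
ΣA = 31643.45 mm²
ΣAx_c = (26450.00)(115.00) + (5193.45)(254.40) = 4362982.02 mm³
ΣAy_c = (26450.00)(57.50) + (5193.45)(57.50) = 1819498.11 mm³
x_c = 4362982.02 / 31643.45 = 137.88 mm
y_c = 1819498.11 / 31643.45 = 57.50 mm

x_c = 137.88 mm, y_c = 57.50 mm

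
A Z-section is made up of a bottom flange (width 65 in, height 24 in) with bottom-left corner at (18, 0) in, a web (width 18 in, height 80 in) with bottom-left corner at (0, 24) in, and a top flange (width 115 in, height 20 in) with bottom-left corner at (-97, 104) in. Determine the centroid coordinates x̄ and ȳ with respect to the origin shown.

x̄ = 0.17 in, ȳ = 70.39 in

bottom flange: A = 65 × 24 = 1560.00, centroid at (50.50, 12.00).
web: A = 18 × 80 = 1440.00, centroid at (9.00, 64.00).
top flange: A = 115 × 20 = 2300.00, centroid at (-39.50, 114.00).
ΣA = 5300.00 in², ΣAx̄ = 890.00 in³, ΣAȳ = 373080.00 in³.
x̄ = 890.00/5300.00 = 0.17 in; ȳ = 373080.00/5300.00 = 70.39 in.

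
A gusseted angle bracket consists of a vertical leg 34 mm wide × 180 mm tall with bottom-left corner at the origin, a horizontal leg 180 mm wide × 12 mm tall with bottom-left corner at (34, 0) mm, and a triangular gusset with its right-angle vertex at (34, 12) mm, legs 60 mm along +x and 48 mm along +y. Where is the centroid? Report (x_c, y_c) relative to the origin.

Part | A | x̄ᵢ | ȳᵢ | A·x̄ᵢ | A·ȳᵢ
vertical leg | 6120.00 | 17.00 | 90.00 | 104040.00 | 550800.00
horizontal leg | 2160.00 | 124.00 | 6.00 | 267840.00 | 12960.00
gusset | 1440.00 | 54.00 | 28.00 | 77760.00 | 40320.00
Σ | 9720.00 |  |  | 449640.00 | 604080.00
x_c = 449640.00 / 9720.00 = 46.26 mm
y_c = 604080.00 / 9720.00 = 62.15 mm

x_c = 46.26 mm, y_c = 62.15 mm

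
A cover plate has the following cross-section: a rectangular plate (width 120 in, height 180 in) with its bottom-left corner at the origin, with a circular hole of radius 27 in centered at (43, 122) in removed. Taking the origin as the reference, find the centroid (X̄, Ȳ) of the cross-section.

Part | A | x̄ᵢ | ȳᵢ | A·x̄ᵢ | A·ȳᵢ
plate | 21600.00 | 60.00 | 90.00 | 1296000.00 | 1944000.00
hole | -2290.22 | 43.00 | 122.00 | -98479.50 | -279406.97
Σ | 19309.78 |  |  | 1197520.50 | 1664593.03
X̄ = 1197520.50 / 19309.78 = 62.02 in
Ȳ = 1664593.03 / 19309.78 = 86.20 in

X̄ = 62.02 in, Ȳ = 86.20 in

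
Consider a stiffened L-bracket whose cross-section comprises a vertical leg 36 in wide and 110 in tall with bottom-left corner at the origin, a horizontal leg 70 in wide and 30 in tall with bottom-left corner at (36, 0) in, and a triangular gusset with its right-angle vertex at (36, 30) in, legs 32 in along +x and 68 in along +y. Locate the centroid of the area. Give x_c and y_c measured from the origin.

x_c = 37.93 in, y_c = 42.89 in

Part | A | x̄ᵢ | ȳᵢ | A·x̄ᵢ | A·ȳᵢ
vertical leg | 3960.00 | 18.00 | 55.00 | 71280.00 | 217800.00
horizontal leg | 2100.00 | 71.00 | 15.00 | 149100.00 | 31500.00
gusset | 1088.00 | 46.67 | 52.67 | 50773.33 | 57301.33
Σ | 7148.00 |  |  | 271153.33 | 306601.33
x_c = 271153.33 / 7148.00 = 37.93 in
y_c = 306601.33 / 7148.00 = 42.89 in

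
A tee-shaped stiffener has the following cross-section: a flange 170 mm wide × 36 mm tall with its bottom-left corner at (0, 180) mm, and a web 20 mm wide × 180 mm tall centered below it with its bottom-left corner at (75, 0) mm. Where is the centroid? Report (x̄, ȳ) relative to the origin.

x̄ = 85.00 mm, ȳ = 158.00 mm

web: A = 20 × 180 = 3600.00, centroid at (85.00, 90.00).
flange: A = 170 × 36 = 6120.00, centroid at (85.00, 198.00).
ΣA = 9720.00 mm², ΣAx̄ = 826200.00 mm³, ΣAȳ = 1535760.00 mm³.
x̄ = 826200.00/9720.00 = 85.00 mm; ȳ = 1535760.00/9720.00 = 158.00 mm.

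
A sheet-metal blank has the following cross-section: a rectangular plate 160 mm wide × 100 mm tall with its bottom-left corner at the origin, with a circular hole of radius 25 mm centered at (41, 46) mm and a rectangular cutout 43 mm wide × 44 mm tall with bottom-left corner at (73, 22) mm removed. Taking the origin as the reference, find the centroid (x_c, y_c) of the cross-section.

Part | A | x̄ᵢ | ȳᵢ | A·x̄ᵢ | A·ȳᵢ
plate | 16000.00 | 80.00 | 50.00 | 1280000.00 | 800000.00
hole 1 | -1963.50 | 41.00 | 46.00 | -80503.31 | -90320.79
hole 2 | -1892.00 | 94.50 | 44.00 | -178794.00 | -83248.00
Σ | 12144.50 |  |  | 1020702.69 | 626431.21
x_c = 1020702.69 / 12144.50 = 84.05 mm
y_c = 626431.21 / 12144.50 = 51.58 mm

x_c = 84.05 mm, y_c = 51.58 mm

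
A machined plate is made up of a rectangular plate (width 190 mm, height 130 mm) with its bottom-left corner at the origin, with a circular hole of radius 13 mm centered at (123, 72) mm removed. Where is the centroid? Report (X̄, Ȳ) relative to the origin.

X̄ = 94.38 mm, Ȳ = 64.85 mm

plate: A = 190 × 130 = 24700.00, centroid at (95.00, 65.00).
hole: A = −π·13² = -530.93, centroid at (123.00, 72.00).
ΣA = 24169.07 mm², ΣAX̄ = 2281195.71 mm³, ΣAȲ = 1567273.10 mm³.
X̄ = 2281195.71/24169.07 = 94.38 mm; Ȳ = 1567273.10/24169.07 = 64.85 mm.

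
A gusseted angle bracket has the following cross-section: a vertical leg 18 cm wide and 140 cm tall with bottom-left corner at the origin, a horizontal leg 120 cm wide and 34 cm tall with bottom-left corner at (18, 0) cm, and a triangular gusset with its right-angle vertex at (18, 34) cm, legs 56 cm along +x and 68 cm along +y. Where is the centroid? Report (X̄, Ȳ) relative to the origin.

Part | A | x̄ᵢ | ȳᵢ | A·x̄ᵢ | A·ȳᵢ
vertical leg | 2520.00 | 9.00 | 70.00 | 22680.00 | 176400.00
horizontal leg | 4080.00 | 78.00 | 17.00 | 318240.00 | 69360.00
gusset | 1904.00 | 36.67 | 56.67 | 69813.33 | 107893.33
Σ | 8504.00 |  |  | 410733.33 | 353653.33
X̄ = 410733.33 / 8504.00 = 48.30 cm
Ȳ = 353653.33 / 8504.00 = 41.59 cm

X̄ = 48.30 cm, Ȳ = 41.59 cm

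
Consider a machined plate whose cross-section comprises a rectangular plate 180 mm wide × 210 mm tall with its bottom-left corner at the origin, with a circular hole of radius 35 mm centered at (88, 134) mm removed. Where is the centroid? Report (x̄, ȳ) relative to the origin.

x̄ = 90.23 mm, ȳ = 101.71 mm

plate: A = 180 × 210 = 37800.00, centroid at (90.00, 105.00).
hole: A = −π·35² = -3848.45, centroid at (88.00, 134.00).
ΣA = 33951.55 mm²
ΣAx̄ = (37800.00)(90.00) + (-3848.45)(88.00) = 3063336.31 mm³
ΣAȳ = (37800.00)(105.00) + (-3848.45)(134.00) = 3453307.57 mm³
x̄ = 3063336.31 / 33951.55 = 90.23 mm
ȳ = 3453307.57 / 33951.55 = 101.71 mm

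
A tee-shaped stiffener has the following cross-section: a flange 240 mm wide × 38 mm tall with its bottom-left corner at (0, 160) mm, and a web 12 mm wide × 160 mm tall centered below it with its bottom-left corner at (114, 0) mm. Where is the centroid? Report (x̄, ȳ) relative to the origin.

Part | A | x̄ᵢ | ȳᵢ | A·x̄ᵢ | A·ȳᵢ
web | 1920.00 | 120.00 | 80.00 | 230400.00 | 153600.00
flange | 9120.00 | 120.00 | 179.00 | 1094400.00 | 1632480.00
Σ | 11040.00 |  |  | 1324800.00 | 1786080.00
x̄ = 1324800.00 / 11040.00 = 120.00 mm
ȳ = 1786080.00 / 11040.00 = 161.78 mm

x̄ = 120.00 mm, ȳ = 161.78 mm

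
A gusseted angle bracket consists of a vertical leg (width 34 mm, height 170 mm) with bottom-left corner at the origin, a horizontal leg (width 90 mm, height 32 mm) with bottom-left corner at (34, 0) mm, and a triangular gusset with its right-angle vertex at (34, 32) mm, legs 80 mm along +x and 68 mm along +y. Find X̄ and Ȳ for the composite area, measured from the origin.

X̄ = 43.13 mm, Ȳ = 60.29 mm

vertical leg: A = 34 × 170 = 5780.00, centroid at (17.00, 85.00).
horizontal leg: A = 90 × 32 = 2880.00, centroid at (79.00, 16.00).
gusset: A = ½·80·68 = 2720.00, centroid at (60.67, 54.67).
ΣA = 11380.00 mm², ΣAX̄ = 490793.33 mm³, ΣAȲ = 686073.33 mm³.
X̄ = 490793.33/11380.00 = 43.13 mm; Ȳ = 686073.33/11380.00 = 60.29 mm.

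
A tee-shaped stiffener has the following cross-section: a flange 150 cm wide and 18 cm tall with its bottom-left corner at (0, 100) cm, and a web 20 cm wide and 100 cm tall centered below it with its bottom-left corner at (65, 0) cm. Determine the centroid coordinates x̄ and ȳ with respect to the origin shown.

x̄ = 75.00 cm, ȳ = 83.89 cm

web: A = 20 × 100 = 2000.00, centroid at (75.00, 50.00).
flange: A = 150 × 18 = 2700.00, centroid at (75.00, 109.00).
ΣA = 4700.00 cm²
ΣAx̄ = (2000.00)(75.00) + (2700.00)(75.00) = 352500.00 cm³
ΣAȳ = (2000.00)(50.00) + (2700.00)(109.00) = 394300.00 cm³
x̄ = 352500.00 / 4700.00 = 75.00 cm
ȳ = 394300.00 / 4700.00 = 83.89 cm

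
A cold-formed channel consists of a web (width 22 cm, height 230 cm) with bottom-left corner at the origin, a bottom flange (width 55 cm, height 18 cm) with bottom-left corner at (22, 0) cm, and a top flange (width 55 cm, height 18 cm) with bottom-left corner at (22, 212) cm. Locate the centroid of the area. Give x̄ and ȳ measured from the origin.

web: A = 22 × 230 = 5060.00, centroid at (11.00, 115.00).
bottom flange: A = 55 × 18 = 990.00, centroid at (49.50, 9.00).
top flange: A = 55 × 18 = 990.00, centroid at (49.50, 221.00).
ΣA = 7040.00 cm²
ΣAx̄ = (5060.00)(11.00) + (990.00)(49.50) + (990.00)(49.50) = 153670.00 cm³
ΣAȳ = (5060.00)(115.00) + (990.00)(9.00) + (990.00)(221.00) = 809600.00 cm³
x̄ = 153670.00 / 7040.00 = 21.83 cm
ȳ = 809600.00 / 7040.00 = 115.00 cm

x̄ = 21.83 cm, ȳ = 115.00 cm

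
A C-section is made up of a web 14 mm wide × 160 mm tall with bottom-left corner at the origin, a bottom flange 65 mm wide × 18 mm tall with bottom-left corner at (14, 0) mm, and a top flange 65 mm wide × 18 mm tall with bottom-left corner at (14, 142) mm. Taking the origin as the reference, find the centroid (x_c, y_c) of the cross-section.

web: A = 14 × 160 = 2240.00, centroid at (7.00, 80.00).
bottom flange: A = 65 × 18 = 1170.00, centroid at (46.50, 9.00).
top flange: A = 65 × 18 = 1170.00, centroid at (46.50, 151.00).
ΣA = 4580.00 mm²
ΣAx_c = (2240.00)(7.00) + (1170.00)(46.50) + (1170.00)(46.50) = 124490.00 mm³
ΣAy_c = (2240.00)(80.00) + (1170.00)(9.00) + (1170.00)(151.00) = 366400.00 mm³
x_c = 124490.00 / 4580.00 = 27.18 mm
y_c = 366400.00 / 4580.00 = 80.00 mm

x_c = 27.18 mm, y_c = 80.00 mm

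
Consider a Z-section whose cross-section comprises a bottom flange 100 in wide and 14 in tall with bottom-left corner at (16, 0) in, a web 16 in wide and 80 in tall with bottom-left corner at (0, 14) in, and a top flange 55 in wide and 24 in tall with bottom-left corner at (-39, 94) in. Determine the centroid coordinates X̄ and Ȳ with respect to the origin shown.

X̄ = 21.86 in, Ȳ = 54.71 in

bottom flange: A = 100 × 14 = 1400.00, centroid at (66.00, 7.00).
web: A = 16 × 80 = 1280.00, centroid at (8.00, 54.00).
top flange: A = 55 × 24 = 1320.00, centroid at (-11.50, 106.00).
ΣA = 4000.00 in²
ΣAX̄ = (1400.00)(66.00) + (1280.00)(8.00) + (1320.00)(-11.50) = 87460.00 in³
ΣAȲ = (1400.00)(7.00) + (1280.00)(54.00) + (1320.00)(106.00) = 218840.00 in³
X̄ = 87460.00 / 4000.00 = 21.86 in
Ȳ = 218840.00 / 4000.00 = 54.71 in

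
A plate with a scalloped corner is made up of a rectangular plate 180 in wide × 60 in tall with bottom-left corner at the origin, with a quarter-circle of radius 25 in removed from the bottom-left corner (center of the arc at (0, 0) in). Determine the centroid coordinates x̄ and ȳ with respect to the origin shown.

plate: A = 180 × 60 = 10800.00, centroid at (90.00, 30.00).
removed quarter-circle: A = −¼π·25² = -490.87, centroid at (10.61, 10.61).
ΣA = 10309.13 in², ΣAx̄ = 966791.67 in³, ΣAȳ = 318791.67 in³.
x̄ = 966791.67/10309.13 = 93.78 in; ȳ = 318791.67/10309.13 = 30.92 in.

x̄ = 93.78 in, ȳ = 30.92 in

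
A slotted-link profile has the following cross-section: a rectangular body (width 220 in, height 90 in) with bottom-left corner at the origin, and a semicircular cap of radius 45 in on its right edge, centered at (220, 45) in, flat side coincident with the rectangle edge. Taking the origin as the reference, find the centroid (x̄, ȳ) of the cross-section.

Part | A | x̄ᵢ | ȳᵢ | A·x̄ᵢ | A·ȳᵢ
rectangular body | 19800.00 | 110.00 | 45.00 | 2178000.00 | 891000.00
semicircular end | 3180.86 | 239.10 | 45.00 | 760539.76 | 143138.82
Σ | 22980.86 |  |  | 2938539.76 | 1034138.82
x̄ = 2938539.76 / 22980.86 = 127.87 in
ȳ = 1034138.82 / 22980.86 = 45.00 in

x̄ = 127.87 in, ȳ = 45.00 in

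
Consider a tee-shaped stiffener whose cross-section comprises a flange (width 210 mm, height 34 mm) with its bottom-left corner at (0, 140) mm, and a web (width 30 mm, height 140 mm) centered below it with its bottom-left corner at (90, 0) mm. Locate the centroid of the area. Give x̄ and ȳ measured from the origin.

Part | A | x̄ᵢ | ȳᵢ | A·x̄ᵢ | A·ȳᵢ
web | 4200.00 | 105.00 | 70.00 | 441000.00 | 294000.00
flange | 7140.00 | 105.00 | 157.00 | 749700.00 | 1120980.00
Σ | 11340.00 |  |  | 1190700.00 | 1414980.00
x̄ = 1190700.00 / 11340.00 = 105.00 mm
ȳ = 1414980.00 / 11340.00 = 124.78 mm

x̄ = 105.00 mm, ȳ = 124.78 mm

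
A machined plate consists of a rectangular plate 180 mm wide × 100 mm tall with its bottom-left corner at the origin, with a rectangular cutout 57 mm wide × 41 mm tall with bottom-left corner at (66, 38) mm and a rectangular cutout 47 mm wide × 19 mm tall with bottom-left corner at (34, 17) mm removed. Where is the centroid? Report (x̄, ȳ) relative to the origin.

plate: A = 180 × 100 = 18000.00, centroid at (90.00, 50.00).
hole 1: A = −(57 × 41) = -2337.00, centroid at (94.50, 58.50).
hole 2: A = −(47 × 19) = -893.00, centroid at (57.50, 26.50).
ΣA = 14770.00 mm², ΣAx̄ = 1347806.00 mm³, ΣAȳ = 739621.00 mm³.
x̄ = 1347806.00/14770.00 = 91.25 mm; ȳ = 739621.00/14770.00 = 50.08 mm.

x̄ = 91.25 mm, ȳ = 50.08 mm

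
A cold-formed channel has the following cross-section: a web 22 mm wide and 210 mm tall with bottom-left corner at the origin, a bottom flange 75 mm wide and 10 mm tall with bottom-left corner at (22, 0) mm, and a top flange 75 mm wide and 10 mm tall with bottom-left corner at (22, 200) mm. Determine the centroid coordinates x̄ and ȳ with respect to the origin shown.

x̄ = 22.89 mm, ȳ = 105.00 mm

web: A = 22 × 210 = 4620.00, centroid at (11.00, 105.00).
bottom flange: A = 75 × 10 = 750.00, centroid at (59.50, 5.00).
top flange: A = 75 × 10 = 750.00, centroid at (59.50, 205.00).
ΣA = 6120.00 mm², ΣAx̄ = 140070.00 mm³, ΣAȳ = 642600.00 mm³.
x̄ = 140070.00/6120.00 = 22.89 mm; ȳ = 642600.00/6120.00 = 105.00 mm.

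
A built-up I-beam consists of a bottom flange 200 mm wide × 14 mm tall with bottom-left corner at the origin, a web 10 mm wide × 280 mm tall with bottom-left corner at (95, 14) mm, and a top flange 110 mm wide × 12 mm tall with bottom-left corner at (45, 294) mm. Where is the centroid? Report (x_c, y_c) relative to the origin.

x_c = 100.00 mm, y_c = 122.37 mm

bottom flange: A = 200 × 14 = 2800.00, centroid at (100.00, 7.00).
web: A = 10 × 280 = 2800.00, centroid at (100.00, 154.00).
top flange: A = 110 × 12 = 1320.00, centroid at (100.00, 300.00).
ΣA = 6920.00 mm², ΣAx_c = 692000.00 mm³, ΣAy_c = 846800.00 mm³.
x_c = 692000.00/6920.00 = 100.00 mm; y_c = 846800.00/6920.00 = 122.37 mm.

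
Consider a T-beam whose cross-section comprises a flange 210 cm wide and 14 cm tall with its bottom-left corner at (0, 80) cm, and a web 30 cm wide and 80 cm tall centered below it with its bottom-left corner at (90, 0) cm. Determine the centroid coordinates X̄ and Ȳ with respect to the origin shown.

X̄ = 105.00 cm, Ȳ = 65.88 cm

web: A = 30 × 80 = 2400.00, centroid at (105.00, 40.00).
flange: A = 210 × 14 = 2940.00, centroid at (105.00, 87.00).
ΣA = 5340.00 cm²
ΣAX̄ = (2400.00)(105.00) + (2940.00)(105.00) = 560700.00 cm³
ΣAȲ = (2400.00)(40.00) + (2940.00)(87.00) = 351780.00 cm³
X̄ = 560700.00 / 5340.00 = 105.00 cm
Ȳ = 351780.00 / 5340.00 = 65.88 cm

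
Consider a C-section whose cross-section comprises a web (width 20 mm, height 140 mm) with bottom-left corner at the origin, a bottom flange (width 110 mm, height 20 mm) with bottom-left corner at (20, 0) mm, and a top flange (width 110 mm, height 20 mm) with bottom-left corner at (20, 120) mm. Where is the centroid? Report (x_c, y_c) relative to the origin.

web: A = 20 × 140 = 2800.00, centroid at (10.00, 70.00).
bottom flange: A = 110 × 20 = 2200.00, centroid at (75.00, 10.00).
top flange: A = 110 × 20 = 2200.00, centroid at (75.00, 130.00).
ΣA = 7200.00 mm², ΣAx_c = 358000.00 mm³, ΣAy_c = 504000.00 mm³.
x_c = 358000.00/7200.00 = 49.72 mm; y_c = 504000.00/7200.00 = 70.00 mm.

x_c = 49.72 mm, y_c = 70.00 mm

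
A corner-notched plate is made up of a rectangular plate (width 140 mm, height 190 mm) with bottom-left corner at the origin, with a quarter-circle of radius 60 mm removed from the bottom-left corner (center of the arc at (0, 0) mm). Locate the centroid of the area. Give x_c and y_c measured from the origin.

Part | A | x̄ᵢ | ȳᵢ | A·x̄ᵢ | A·ȳᵢ
plate | 26600.00 | 70.00 | 95.00 | 1862000.00 | 2527000.00
removed quarter-circle | -2827.43 | 25.46 | 25.46 | -72000.00 | -72000.00
Σ | 23772.57 |  |  | 1790000.00 | 2455000.00
x_c = 1790000.00 / 23772.57 = 75.30 mm
y_c = 2455000.00 / 23772.57 = 103.27 mm

x_c = 75.30 mm, y_c = 103.27 mm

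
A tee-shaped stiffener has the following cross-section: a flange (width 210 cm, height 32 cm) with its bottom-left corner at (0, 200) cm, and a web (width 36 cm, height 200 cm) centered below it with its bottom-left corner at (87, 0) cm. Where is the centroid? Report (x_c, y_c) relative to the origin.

x_c = 105.00 cm, y_c = 156.00 cm

Part | A | x̄ᵢ | ȳᵢ | A·x̄ᵢ | A·ȳᵢ
web | 7200.00 | 105.00 | 100.00 | 756000.00 | 720000.00
flange | 6720.00 | 105.00 | 216.00 | 705600.00 | 1451520.00
Σ | 13920.00 |  |  | 1461600.00 | 2171520.00
x_c = 1461600.00 / 13920.00 = 105.00 cm
y_c = 2171520.00 / 13920.00 = 156.00 cm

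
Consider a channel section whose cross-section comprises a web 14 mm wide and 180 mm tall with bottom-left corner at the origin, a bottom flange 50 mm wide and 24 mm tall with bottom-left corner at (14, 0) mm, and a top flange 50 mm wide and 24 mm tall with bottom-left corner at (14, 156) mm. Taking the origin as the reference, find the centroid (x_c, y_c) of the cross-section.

web: A = 14 × 180 = 2520.00, centroid at (7.00, 90.00).
bottom flange: A = 50 × 24 = 1200.00, centroid at (39.00, 12.00).
top flange: A = 50 × 24 = 1200.00, centroid at (39.00, 168.00).
ΣA = 4920.00 mm², ΣAx_c = 111240.00 mm³, ΣAy_c = 442800.00 mm³.
x_c = 111240.00/4920.00 = 22.61 mm; y_c = 442800.00/4920.00 = 90.00 mm.

x_c = 22.61 mm, y_c = 90.00 mm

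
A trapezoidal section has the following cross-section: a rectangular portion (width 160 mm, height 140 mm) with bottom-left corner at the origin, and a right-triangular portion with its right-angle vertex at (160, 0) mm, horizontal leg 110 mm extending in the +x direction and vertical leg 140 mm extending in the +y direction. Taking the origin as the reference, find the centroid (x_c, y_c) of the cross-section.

x_c = 109.84 mm, y_c = 64.03 mm

rectangular portion: A = 160 × 140 = 22400.00, centroid at (80.00, 70.00).
triangular portion: A = ½·110·140 = 7700.00, centroid at (196.67, 46.67).
ΣA = 30100.00 mm²
ΣAx_c = (22400.00)(80.00) + (7700.00)(196.67) = 3306333.33 mm³
ΣAy_c = (22400.00)(70.00) + (7700.00)(46.67) = 1927333.33 mm³
x_c = 3306333.33 / 30100.00 = 109.84 mm
y_c = 1927333.33 / 30100.00 = 64.03 mm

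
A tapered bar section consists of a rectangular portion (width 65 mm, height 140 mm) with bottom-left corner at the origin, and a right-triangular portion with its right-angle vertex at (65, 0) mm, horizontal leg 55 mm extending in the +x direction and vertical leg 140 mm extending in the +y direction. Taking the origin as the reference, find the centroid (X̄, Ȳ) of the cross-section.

Part | A | x̄ᵢ | ȳᵢ | A·x̄ᵢ | A·ȳᵢ
rectangular portion | 9100.00 | 32.50 | 70.00 | 295750.00 | 637000.00
triangular portion | 3850.00 | 83.33 | 46.67 | 320833.33 | 179666.67
Σ | 12950.00 |  |  | 616583.33 | 816666.67
X̄ = 616583.33 / 12950.00 = 47.61 mm
Ȳ = 816666.67 / 12950.00 = 63.06 mm

X̄ = 47.61 mm, Ȳ = 63.06 mm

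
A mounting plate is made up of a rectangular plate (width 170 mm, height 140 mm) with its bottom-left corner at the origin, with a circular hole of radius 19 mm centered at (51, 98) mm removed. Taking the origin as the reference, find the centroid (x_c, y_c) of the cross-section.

plate: A = 170 × 140 = 23800.00, centroid at (85.00, 70.00).
hole: A = −π·19² = -1134.11, centroid at (51.00, 98.00).
ΣA = 22665.89 mm²
ΣAx_c = (23800.00)(85.00) + (-1134.11)(51.00) = 1965160.14 mm³
ΣAy_c = (23800.00)(70.00) + (-1134.11)(98.00) = 1554856.74 mm³
x_c = 1965160.14 / 22665.89 = 86.70 mm
y_c = 1554856.74 / 22665.89 = 68.60 mm

x_c = 86.70 mm, y_c = 68.60 mm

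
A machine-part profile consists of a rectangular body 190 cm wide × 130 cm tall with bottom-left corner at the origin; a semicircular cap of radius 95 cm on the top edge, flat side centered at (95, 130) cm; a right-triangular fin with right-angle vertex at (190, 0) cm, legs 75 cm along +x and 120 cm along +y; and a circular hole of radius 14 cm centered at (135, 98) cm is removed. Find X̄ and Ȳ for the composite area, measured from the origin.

rectangular body: A = 190 × 130 = 24700.00, centroid at (95.00, 65.00).
semicircular top: A = ½π·95² = 14176.44, centroid at (95.00, 170.32).
triangular fin: A = ½·75·120 = 4500.00, centroid at (215.00, 40.00).
hole: A = −π·14² = -615.75, centroid at (135.00, 98.00).
ΣA = 42760.68 cm²
ΣAX̄ = (24700.00)(95.00) + (14176.44)(95.00) + (4500.00)(215.00) + (-615.75)(135.00) = 4577634.96 cm³
ΣAȲ = (24700.00)(65.00) + (14176.44)(170.32) + (4500.00)(40.00) + (-615.75)(98.00) = 4139676.41 cm³
X̄ = 4577634.96 / 42760.68 = 107.05 cm
Ȳ = 4139676.41 / 42760.68 = 96.81 cm

X̄ = 107.05 cm, Ȳ = 96.81 cm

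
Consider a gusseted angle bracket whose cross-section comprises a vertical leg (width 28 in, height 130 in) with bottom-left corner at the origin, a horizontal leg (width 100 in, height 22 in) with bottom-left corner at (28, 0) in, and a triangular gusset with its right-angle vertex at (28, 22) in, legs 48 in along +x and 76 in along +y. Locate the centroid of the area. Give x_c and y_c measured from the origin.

x_c = 39.51 in, y_c = 45.29 in

vertical leg: A = 28 × 130 = 3640.00, centroid at (14.00, 65.00).
horizontal leg: A = 100 × 22 = 2200.00, centroid at (78.00, 11.00).
gusset: A = ½·48·76 = 1824.00, centroid at (44.00, 47.33).
ΣA = 7664.00 in²
ΣAx_c = (3640.00)(14.00) + (2200.00)(78.00) + (1824.00)(44.00) = 302816.00 in³
ΣAy_c = (3640.00)(65.00) + (2200.00)(11.00) + (1824.00)(47.33) = 347136.00 in³
x_c = 302816.00 / 7664.00 = 39.51 in
y_c = 347136.00 / 7664.00 = 45.29 in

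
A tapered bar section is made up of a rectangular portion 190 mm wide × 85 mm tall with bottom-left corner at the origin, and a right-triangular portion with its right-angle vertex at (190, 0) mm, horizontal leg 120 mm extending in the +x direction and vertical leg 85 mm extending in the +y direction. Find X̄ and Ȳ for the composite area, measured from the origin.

rectangular portion: A = 190 × 85 = 16150.00, centroid at (95.00, 42.50).
triangular portion: A = ½·120·85 = 5100.00, centroid at (230.00, 28.33).
ΣA = 21250.00 mm²
ΣAX̄ = (16150.00)(95.00) + (5100.00)(230.00) = 2707250.00 mm³
ΣAȲ = (16150.00)(42.50) + (5100.00)(28.33) = 830875.00 mm³
X̄ = 2707250.00 / 21250.00 = 127.40 mm
Ȳ = 830875.00 / 21250.00 = 39.10 mm

X̄ = 127.40 mm, Ȳ = 39.10 mm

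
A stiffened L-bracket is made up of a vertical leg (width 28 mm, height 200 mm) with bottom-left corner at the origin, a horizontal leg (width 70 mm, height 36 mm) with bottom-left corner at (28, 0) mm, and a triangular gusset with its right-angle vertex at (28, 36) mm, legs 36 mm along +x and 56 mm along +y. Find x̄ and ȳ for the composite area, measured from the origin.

x̄ = 30.40 mm, ȳ = 72.36 mm

vertical leg: A = 28 × 200 = 5600.00, centroid at (14.00, 100.00).
horizontal leg: A = 70 × 36 = 2520.00, centroid at (63.00, 18.00).
gusset: A = ½·36·56 = 1008.00, centroid at (40.00, 54.67).
ΣA = 9128.00 mm²
ΣAx̄ = (5600.00)(14.00) + (2520.00)(63.00) + (1008.00)(40.00) = 277480.00 mm³
ΣAȳ = (5600.00)(100.00) + (2520.00)(18.00) + (1008.00)(54.67) = 660464.00 mm³
x̄ = 277480.00 / 9128.00 = 30.40 mm
ȳ = 660464.00 / 9128.00 = 72.36 mm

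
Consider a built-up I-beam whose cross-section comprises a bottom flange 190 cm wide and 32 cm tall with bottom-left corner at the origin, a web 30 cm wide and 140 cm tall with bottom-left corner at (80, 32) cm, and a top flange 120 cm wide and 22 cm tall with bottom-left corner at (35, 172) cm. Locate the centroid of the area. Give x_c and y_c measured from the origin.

x_c = 95.00 cm, y_c = 78.08 cm

Part | A | x̄ᵢ | ȳᵢ | A·x̄ᵢ | A·ȳᵢ
bottom flange | 6080.00 | 95.00 | 16.00 | 577600.00 | 97280.00
web | 4200.00 | 95.00 | 102.00 | 399000.00 | 428400.00
top flange | 2640.00 | 95.00 | 183.00 | 250800.00 | 483120.00
Σ | 12920.00 |  |  | 1227400.00 | 1008800.00
x_c = 1227400.00 / 12920.00 = 95.00 cm
y_c = 1008800.00 / 12920.00 = 78.08 cm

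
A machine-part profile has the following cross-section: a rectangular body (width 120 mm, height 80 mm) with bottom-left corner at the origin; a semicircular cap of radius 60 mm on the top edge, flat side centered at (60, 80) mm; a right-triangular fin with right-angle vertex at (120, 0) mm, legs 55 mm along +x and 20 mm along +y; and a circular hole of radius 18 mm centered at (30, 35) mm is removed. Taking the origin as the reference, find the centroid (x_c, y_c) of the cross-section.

Part | A | x̄ᵢ | ȳᵢ | A·x̄ᵢ | A·ȳᵢ
rectangular body | 9600.00 | 60.00 | 40.00 | 576000.00 | 384000.00
semicircular top | 5654.87 | 60.00 | 105.46 | 339292.01 | 596389.34
triangular fin | 550.00 | 138.33 | 6.67 | 76083.33 | 3666.67
hole | -1017.88 | 30.00 | 35.00 | -30536.28 | -35625.66
Σ | 14786.99 |  |  | 960839.06 | 948430.35
x_c = 960839.06 / 14786.99 = 64.98 mm
y_c = 948430.35 / 14786.99 = 64.14 mm

x_c = 64.98 mm, y_c = 64.14 mm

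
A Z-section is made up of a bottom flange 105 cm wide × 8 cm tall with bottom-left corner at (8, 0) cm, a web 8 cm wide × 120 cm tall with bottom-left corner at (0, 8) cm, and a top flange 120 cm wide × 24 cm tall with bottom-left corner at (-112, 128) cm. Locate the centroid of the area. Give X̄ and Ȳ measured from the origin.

bottom flange: A = 105 × 8 = 840.00, centroid at (60.50, 4.00).
web: A = 8 × 120 = 960.00, centroid at (4.00, 68.00).
top flange: A = 120 × 24 = 2880.00, centroid at (-52.00, 140.00).
ΣA = 4680.00 cm²
ΣAX̄ = (840.00)(60.50) + (960.00)(4.00) + (2880.00)(-52.00) = -95100.00 cm³
ΣAȲ = (840.00)(4.00) + (960.00)(68.00) + (2880.00)(140.00) = 471840.00 cm³
X̄ = -95100.00 / 4680.00 = -20.32 cm
Ȳ = 471840.00 / 4680.00 = 100.82 cm

X̄ = -20.32 cm, Ȳ = 100.82 cm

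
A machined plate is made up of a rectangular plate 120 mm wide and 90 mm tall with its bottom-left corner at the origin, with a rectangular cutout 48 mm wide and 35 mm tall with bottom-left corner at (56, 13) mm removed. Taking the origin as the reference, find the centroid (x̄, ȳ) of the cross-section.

Part | A | x̄ᵢ | ȳᵢ | A·x̄ᵢ | A·ȳᵢ
plate | 10800.00 | 60.00 | 45.00 | 648000.00 | 486000.00
hole | -1680.00 | 80.00 | 30.50 | -134400.00 | -51240.00
Σ | 9120.00 |  |  | 513600.00 | 434760.00
x̄ = 513600.00 / 9120.00 = 56.32 mm
ȳ = 434760.00 / 9120.00 = 47.67 mm

x̄ = 56.32 mm, ȳ = 47.67 mm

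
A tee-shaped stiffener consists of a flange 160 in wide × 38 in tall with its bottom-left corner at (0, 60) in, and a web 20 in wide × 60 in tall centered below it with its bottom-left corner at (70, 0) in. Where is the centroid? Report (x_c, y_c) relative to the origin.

Part | A | x̄ᵢ | ȳᵢ | A·x̄ᵢ | A·ȳᵢ
web | 1200.00 | 80.00 | 30.00 | 96000.00 | 36000.00
flange | 6080.00 | 80.00 | 79.00 | 486400.00 | 480320.00
Σ | 7280.00 |  |  | 582400.00 | 516320.00
x_c = 582400.00 / 7280.00 = 80.00 in
y_c = 516320.00 / 7280.00 = 70.92 in

x_c = 80.00 in, y_c = 70.92 in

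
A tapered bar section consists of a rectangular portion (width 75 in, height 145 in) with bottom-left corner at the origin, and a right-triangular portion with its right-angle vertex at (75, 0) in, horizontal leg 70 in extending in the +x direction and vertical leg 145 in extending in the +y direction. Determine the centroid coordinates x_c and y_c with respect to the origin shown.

Part | A | x̄ᵢ | ȳᵢ | A·x̄ᵢ | A·ȳᵢ
rectangular portion | 10875.00 | 37.50 | 72.50 | 407812.50 | 788437.50
triangular portion | 5075.00 | 98.33 | 48.33 | 499041.67 | 245291.67
Σ | 15950.00 |  |  | 906854.17 | 1033729.17
x_c = 906854.17 / 15950.00 = 56.86 in
y_c = 1033729.17 / 15950.00 = 64.81 in

x_c = 56.86 in, y_c = 64.81 in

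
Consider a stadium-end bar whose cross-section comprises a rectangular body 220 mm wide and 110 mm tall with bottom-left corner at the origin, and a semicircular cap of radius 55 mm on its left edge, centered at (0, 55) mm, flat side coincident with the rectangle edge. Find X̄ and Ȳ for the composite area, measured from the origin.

X̄ = 88.12 mm, Ȳ = 55.00 mm

rectangular body: A = 220 × 110 = 24200.00, centroid at (110.00, 55.00).
semicircular end: A = ½π·55² = 4751.66, centroid at (-23.34, 55.00).
ΣA = 28951.66 mm²
ΣAX̄ = (24200.00)(110.00) + (4751.66)(-23.34) = 2551083.33 mm³
ΣAȲ = (24200.00)(55.00) + (4751.66)(55.00) = 1592341.24 mm³
X̄ = 2551083.33 / 28951.66 = 88.12 mm
Ȳ = 1592341.24 / 28951.66 = 55.00 mm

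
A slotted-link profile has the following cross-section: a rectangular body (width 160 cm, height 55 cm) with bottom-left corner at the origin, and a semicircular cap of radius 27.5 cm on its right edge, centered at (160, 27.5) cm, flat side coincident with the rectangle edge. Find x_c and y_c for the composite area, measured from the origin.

Part | A | x̄ᵢ | ȳᵢ | A·x̄ᵢ | A·ȳᵢ
rectangular body | 8800.00 | 80.00 | 27.50 | 704000.00 | 242000.00
semicircular end | 1187.91 | 171.67 | 27.50 | 203930.94 | 32667.65
Σ | 9987.91 |  |  | 907930.94 | 274667.65
x_c = 907930.94 / 9987.91 = 90.90 cm
y_c = 274667.65 / 9987.91 = 27.50 cm

x_c = 90.90 cm, y_c = 27.50 cm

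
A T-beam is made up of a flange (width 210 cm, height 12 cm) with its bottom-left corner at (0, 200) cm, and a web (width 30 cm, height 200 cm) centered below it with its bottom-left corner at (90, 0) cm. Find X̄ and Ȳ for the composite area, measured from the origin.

Part | A | x̄ᵢ | ȳᵢ | A·x̄ᵢ | A·ȳᵢ
web | 6000.00 | 105.00 | 100.00 | 630000.00 | 600000.00
flange | 2520.00 | 105.00 | 206.00 | 264600.00 | 519120.00
Σ | 8520.00 |  |  | 894600.00 | 1119120.00
X̄ = 894600.00 / 8520.00 = 105.00 cm
Ȳ = 1119120.00 / 8520.00 = 131.35 cm

X̄ = 105.00 cm, Ȳ = 131.35 cm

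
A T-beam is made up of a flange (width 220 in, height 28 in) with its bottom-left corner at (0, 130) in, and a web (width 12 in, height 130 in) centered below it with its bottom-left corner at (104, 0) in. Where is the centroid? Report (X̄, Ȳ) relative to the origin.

X̄ = 110.00 in, Ȳ = 128.04 in

web: A = 12 × 130 = 1560.00, centroid at (110.00, 65.00).
flange: A = 220 × 28 = 6160.00, centroid at (110.00, 144.00).
ΣA = 7720.00 in², ΣAX̄ = 849200.00 in³, ΣAȲ = 988440.00 in³.
X̄ = 849200.00/7720.00 = 110.00 in; Ȳ = 988440.00/7720.00 = 128.04 in.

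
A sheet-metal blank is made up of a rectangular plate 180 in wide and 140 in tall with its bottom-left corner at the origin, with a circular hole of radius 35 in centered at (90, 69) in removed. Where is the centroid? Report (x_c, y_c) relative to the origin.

plate: A = 180 × 140 = 25200.00, centroid at (90.00, 70.00).
hole: A = −π·35² = -3848.45, centroid at (90.00, 69.00).
ΣA = 21351.55 in², ΣAx_c = 1921639.41 in³, ΣAy_c = 1498456.88 in³.
x_c = 1921639.41/21351.55 = 90.00 in; y_c = 1498456.88/21351.55 = 70.18 in.

x_c = 90.00 in, y_c = 70.18 in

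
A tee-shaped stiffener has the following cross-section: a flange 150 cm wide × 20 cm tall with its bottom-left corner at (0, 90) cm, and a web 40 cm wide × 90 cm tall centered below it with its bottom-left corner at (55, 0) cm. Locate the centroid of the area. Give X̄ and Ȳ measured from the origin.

X̄ = 75.00 cm, Ȳ = 70.00 cm

web: A = 40 × 90 = 3600.00, centroid at (75.00, 45.00).
flange: A = 150 × 20 = 3000.00, centroid at (75.00, 100.00).
ΣA = 6600.00 cm², ΣAX̄ = 495000.00 cm³, ΣAȲ = 462000.00 cm³.
X̄ = 495000.00/6600.00 = 75.00 cm; Ȳ = 462000.00/6600.00 = 70.00 cm.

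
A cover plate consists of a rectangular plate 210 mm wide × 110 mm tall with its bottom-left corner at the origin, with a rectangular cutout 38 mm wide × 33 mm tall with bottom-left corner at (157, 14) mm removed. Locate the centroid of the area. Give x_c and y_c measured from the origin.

x_c = 100.92 mm, y_c = 56.41 mm

plate: A = 210 × 110 = 23100.00, centroid at (105.00, 55.00).
hole: A = −(38 × 33) = -1254.00, centroid at (176.00, 30.50).
ΣA = 21846.00 mm²
ΣAx_c = (23100.00)(105.00) + (-1254.00)(176.00) = 2204796.00 mm³
ΣAy_c = (23100.00)(55.00) + (-1254.00)(30.50) = 1232253.00 mm³
x_c = 2204796.00 / 21846.00 = 100.92 mm
y_c = 1232253.00 / 21846.00 = 56.41 mm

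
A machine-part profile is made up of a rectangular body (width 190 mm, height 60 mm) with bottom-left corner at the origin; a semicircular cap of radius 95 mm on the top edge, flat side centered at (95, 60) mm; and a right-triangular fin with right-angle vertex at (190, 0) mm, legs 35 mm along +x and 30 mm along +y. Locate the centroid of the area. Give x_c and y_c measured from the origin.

Part | A | x̄ᵢ | ȳᵢ | A·x̄ᵢ | A·ȳᵢ
rectangular body | 11400.00 | 95.00 | 30.00 | 1083000.00 | 342000.00
semicircular top | 14176.44 | 95.00 | 100.32 | 1346761.50 | 1422169.54
triangular fin | 525.00 | 201.67 | 10.00 | 105875.00 | 5250.00
Σ | 26101.44 |  |  | 2535636.50 | 1769419.54
x_c = 2535636.50 / 26101.44 = 97.15 mm
y_c = 1769419.54 / 26101.44 = 67.79 mm

x_c = 97.15 mm, y_c = 67.79 mm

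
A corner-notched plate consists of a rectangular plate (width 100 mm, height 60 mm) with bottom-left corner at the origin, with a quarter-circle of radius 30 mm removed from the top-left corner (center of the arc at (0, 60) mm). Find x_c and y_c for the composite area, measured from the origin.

Part | A | x̄ᵢ | ȳᵢ | A·x̄ᵢ | A·ȳᵢ
plate | 6000.00 | 50.00 | 30.00 | 300000.00 | 180000.00
removed quarter-circle | -706.86 | 12.73 | 47.27 | -9000.00 | -33411.50
Σ | 5293.14 |  |  | 291000.00 | 146588.50
x_c = 291000.00 / 5293.14 = 54.98 mm
y_c = 146588.50 / 5293.14 = 27.69 mm

x_c = 54.98 mm, y_c = 27.69 mm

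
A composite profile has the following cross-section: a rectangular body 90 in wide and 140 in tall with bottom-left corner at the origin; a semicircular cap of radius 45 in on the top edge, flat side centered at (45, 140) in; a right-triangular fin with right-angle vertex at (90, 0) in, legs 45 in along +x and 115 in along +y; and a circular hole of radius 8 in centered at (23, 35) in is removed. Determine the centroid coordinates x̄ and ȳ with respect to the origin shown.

x̄ = 53.79 in, ȳ = 81.48 in

Part | A | x̄ᵢ | ȳᵢ | A·x̄ᵢ | A·ȳᵢ
rectangular body | 12600.00 | 45.00 | 70.00 | 567000.00 | 882000.00
semicircular top | 3180.86 | 45.00 | 159.10 | 143138.82 | 506070.76
triangular fin | 2587.50 | 105.00 | 38.33 | 271687.50 | 99187.50
hole | -201.06 | 23.00 | 35.00 | -4624.42 | -7037.17
Σ | 18167.30 |  |  | 977201.89 | 1480221.09
x̄ = 977201.89 / 18167.30 = 53.79 in
ȳ = 1480221.09 / 18167.30 = 81.48 in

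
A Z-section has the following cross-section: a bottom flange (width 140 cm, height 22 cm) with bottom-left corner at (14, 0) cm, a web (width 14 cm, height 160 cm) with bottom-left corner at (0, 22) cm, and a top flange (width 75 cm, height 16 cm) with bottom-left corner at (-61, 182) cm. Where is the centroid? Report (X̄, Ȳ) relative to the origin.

Part | A | x̄ᵢ | ȳᵢ | A·x̄ᵢ | A·ȳᵢ
bottom flange | 3080.00 | 84.00 | 11.00 | 258720.00 | 33880.00
web | 2240.00 | 7.00 | 102.00 | 15680.00 | 228480.00
top flange | 1200.00 | -23.50 | 190.00 | -28200.00 | 228000.00
Σ | 6520.00 |  |  | 246200.00 | 490360.00
X̄ = 246200.00 / 6520.00 = 37.76 cm
Ȳ = 490360.00 / 6520.00 = 75.21 cm

X̄ = 37.76 cm, Ȳ = 75.21 cm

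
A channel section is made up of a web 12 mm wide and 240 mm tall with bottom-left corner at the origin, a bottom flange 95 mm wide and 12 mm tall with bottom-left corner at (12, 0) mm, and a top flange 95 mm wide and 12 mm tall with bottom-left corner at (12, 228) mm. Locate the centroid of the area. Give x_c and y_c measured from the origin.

Part | A | x̄ᵢ | ȳᵢ | A·x̄ᵢ | A·ȳᵢ
web | 2880.00 | 6.00 | 120.00 | 17280.00 | 345600.00
bottom flange | 1140.00 | 59.50 | 6.00 | 67830.00 | 6840.00
top flange | 1140.00 | 59.50 | 234.00 | 67830.00 | 266760.00
Σ | 5160.00 |  |  | 152940.00 | 619200.00
x_c = 152940.00 / 5160.00 = 29.64 mm
y_c = 619200.00 / 5160.00 = 120.00 mm

x_c = 29.64 mm, y_c = 120.00 mm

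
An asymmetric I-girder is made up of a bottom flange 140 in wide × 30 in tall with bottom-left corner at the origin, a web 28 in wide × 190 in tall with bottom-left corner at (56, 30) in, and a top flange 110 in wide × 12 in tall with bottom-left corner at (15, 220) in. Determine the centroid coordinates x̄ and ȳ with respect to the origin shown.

bottom flange: A = 140 × 30 = 4200.00, centroid at (70.00, 15.00).
web: A = 28 × 190 = 5320.00, centroid at (70.00, 125.00).
top flange: A = 110 × 12 = 1320.00, centroid at (70.00, 226.00).
ΣA = 10840.00 in²
ΣAx̄ = (4200.00)(70.00) + (5320.00)(70.00) + (1320.00)(70.00) = 758800.00 in³
ΣAȳ = (4200.00)(15.00) + (5320.00)(125.00) + (1320.00)(226.00) = 1026320.00 in³
x̄ = 758800.00 / 10840.00 = 70.00 in
ȳ = 1026320.00 / 10840.00 = 94.68 in

x̄ = 70.00 in, ȳ = 94.68 in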